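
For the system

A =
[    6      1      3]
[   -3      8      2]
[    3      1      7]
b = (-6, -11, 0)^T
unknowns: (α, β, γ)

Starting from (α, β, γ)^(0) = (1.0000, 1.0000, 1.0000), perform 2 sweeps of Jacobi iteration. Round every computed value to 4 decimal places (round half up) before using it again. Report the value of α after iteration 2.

Iteration 1:
  α = (-6 - (1)·1.0000 - (3)·1.0000) / (6) = -1.6667
  β = (-11 - (-3)·1.0000 - (2)·1.0000) / (8) = -1.2500
  γ = (0 - (3)·1.0000 - (1)·1.0000) / (7) = -0.5714
Iteration 2:
  α = (-6 - (1)·-1.2500 - (3)·-0.5714) / (6) = -0.5060
  β = (-11 - (-3)·-1.6667 - (2)·-0.5714) / (8) = -1.8572
  γ = (0 - (3)·-1.6667 - (1)·-1.2500) / (7) = 0.8929

-0.5060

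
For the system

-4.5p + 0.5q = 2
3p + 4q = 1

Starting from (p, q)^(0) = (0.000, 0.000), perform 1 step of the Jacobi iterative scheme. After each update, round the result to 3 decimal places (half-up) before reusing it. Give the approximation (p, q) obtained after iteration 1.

Iteration 1:
  p = (2 - (0.5)·0.000) / (-4.5) = -0.444
  q = (1 - (3)·0.000) / (4) = 0.250

(-0.444, 0.250)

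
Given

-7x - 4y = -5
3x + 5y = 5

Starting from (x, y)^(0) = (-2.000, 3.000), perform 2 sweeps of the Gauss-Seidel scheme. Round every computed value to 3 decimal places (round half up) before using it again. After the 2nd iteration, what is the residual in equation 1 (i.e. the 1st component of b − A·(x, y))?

Iteration 1:
  x = (-5 - (-4)·3.000) / (-7) = -1.000
  y = (5 - (3)·-1.000) / (5) = 1.600
Iteration 2:
  x = (-5 - (-4)·1.600) / (-7) = -0.200
  y = (5 - (3)·-0.200) / (5) = 1.120
Residual b − A·x = (-1.920, 0.000)

-1.920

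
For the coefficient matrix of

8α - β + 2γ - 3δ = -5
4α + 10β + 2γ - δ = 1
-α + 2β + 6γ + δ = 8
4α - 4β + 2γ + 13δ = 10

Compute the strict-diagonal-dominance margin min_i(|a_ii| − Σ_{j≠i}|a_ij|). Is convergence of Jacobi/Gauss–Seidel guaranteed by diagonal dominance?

row 1: |8| − (1+2+3) = 2
row 2: |10| − (4+2+1) = 3
row 3: |6| − (1+2+1) = 2
row 4: |13| − (4+4+2) = 3
minimum over rows = 2 → strictly diagonally dominant (convergence guaranteed)

2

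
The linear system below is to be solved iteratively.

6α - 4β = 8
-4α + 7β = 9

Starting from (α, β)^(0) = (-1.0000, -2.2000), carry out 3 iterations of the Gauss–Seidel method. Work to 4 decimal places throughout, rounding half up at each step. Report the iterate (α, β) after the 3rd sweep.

Iteration 1:
  α = (8 - (-4)·-2.2000) / (6) = -0.1333
  β = (9 - (-4)·-0.1333) / (7) = 1.2095
Iteration 2:
  α = (8 - (-4)·1.2095) / (6) = 2.1397
  β = (9 - (-4)·2.1397) / (7) = 2.5084
Iteration 3:
  α = (8 - (-4)·2.5084) / (6) = 3.0056
  β = (9 - (-4)·3.0056) / (7) = 3.0032

(3.0056, 3.0032)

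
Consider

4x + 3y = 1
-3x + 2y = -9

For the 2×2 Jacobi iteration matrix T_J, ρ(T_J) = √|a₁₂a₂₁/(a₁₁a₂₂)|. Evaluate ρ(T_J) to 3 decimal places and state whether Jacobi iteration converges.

a₁₂a₂₁/(a₁₁a₂₂) = (3)·(-3) / ((4)·(2)) = -1.125000
ρ = √|-1.125000| = √1.125000 = 1.061
ρ > 1, so Jacobi diverges

1.061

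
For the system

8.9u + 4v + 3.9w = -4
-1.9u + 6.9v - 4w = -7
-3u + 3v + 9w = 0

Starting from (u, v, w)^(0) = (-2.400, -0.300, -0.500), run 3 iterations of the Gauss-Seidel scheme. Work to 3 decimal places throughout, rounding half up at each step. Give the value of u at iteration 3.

-0.207

Iteration 1:
  u = (-4 - (4)·-0.300 - (3.9)·-0.500) / (8.9) = -0.096
  v = (-7 - (-1.9)·-0.096 - (-4)·-0.500) / (6.9) = -1.331
  w = (0 - (-3)·-0.096 - (3)·-1.331) / (9) = 0.412
Iteration 2:
  u = (-4 - (4)·-1.331 - (3.9)·0.412) / (8.9) = -0.032
  v = (-7 - (-1.9)·-0.032 - (-4)·0.412) / (6.9) = -0.784
  w = (0 - (-3)·-0.032 - (3)·-0.784) / (9) = 0.251
Iteration 3:
  u = (-4 - (4)·-0.784 - (3.9)·0.251) / (8.9) = -0.207
  v = (-7 - (-1.9)·-0.207 - (-4)·0.251) / (6.9) = -0.926
  w = (0 - (-3)·-0.207 - (3)·-0.926) / (9) = 0.240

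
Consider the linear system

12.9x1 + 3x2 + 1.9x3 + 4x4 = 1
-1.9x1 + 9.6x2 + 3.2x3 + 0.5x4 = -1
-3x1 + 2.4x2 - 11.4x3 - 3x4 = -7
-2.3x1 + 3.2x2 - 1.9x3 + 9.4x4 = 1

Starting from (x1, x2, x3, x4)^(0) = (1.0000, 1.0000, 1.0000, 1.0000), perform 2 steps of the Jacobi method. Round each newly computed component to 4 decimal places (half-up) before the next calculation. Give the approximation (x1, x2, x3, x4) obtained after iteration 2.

Iteration 1:
  x1 = (1 - (3)·1.0000 - (1.9)·1.0000 - (4)·1.0000) / (12.9) = -0.6124
  x2 = (-1 - (-1.9)·1.0000 - (3.2)·1.0000 - (0.5)·1.0000) / (9.6) = -0.2917
  x3 = (-7 - (-3)·1.0000 - (2.4)·1.0000 - (-3)·1.0000) / (-11.4) = 0.2982
  x4 = (1 - (-2.3)·1.0000 - (3.2)·1.0000 - (-1.9)·1.0000) / (9.4) = 0.2128
Iteration 2:
  x1 = (1 - (3)·-0.2917 - (1.9)·0.2982 - (4)·0.2128) / (12.9) = 0.0355
  x2 = (-1 - (-1.9)·-0.6124 - (3.2)·0.2982 - (0.5)·0.2128) / (9.6) = -0.3359
  x3 = (-7 - (-3)·-0.6124 - (2.4)·-0.2917 - (-3)·0.2128) / (-11.4) = 0.6578
  x4 = (1 - (-2.3)·-0.6124 - (3.2)·-0.2917 - (-1.9)·0.2982) / (9.4) = 0.1161

(0.0355, -0.3359, 0.6578, 0.1161)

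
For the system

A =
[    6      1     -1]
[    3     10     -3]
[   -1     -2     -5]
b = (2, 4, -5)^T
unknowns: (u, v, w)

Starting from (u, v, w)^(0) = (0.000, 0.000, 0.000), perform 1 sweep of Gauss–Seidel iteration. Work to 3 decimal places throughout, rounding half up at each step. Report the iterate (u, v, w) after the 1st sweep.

(0.333, 0.300, 0.813)

Iteration 1:
  u = (2 - (1)·0.000 - (-1)·0.000) / (6) = 0.333
  v = (4 - (3)·0.333 - (-3)·0.000) / (10) = 0.300
  w = (-5 - (-1)·0.333 - (-2)·0.300) / (-5) = 0.813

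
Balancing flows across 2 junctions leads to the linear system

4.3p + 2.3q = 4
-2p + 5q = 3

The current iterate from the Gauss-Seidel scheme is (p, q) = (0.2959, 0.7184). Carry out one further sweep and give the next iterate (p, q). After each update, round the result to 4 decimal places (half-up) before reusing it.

One sweep:
  p = (4 - (2.3)·0.7184) / (4.3) = 0.5460
  q = (3 - (-2)·0.5460) / (5) = 0.8184

(0.5460, 0.8184)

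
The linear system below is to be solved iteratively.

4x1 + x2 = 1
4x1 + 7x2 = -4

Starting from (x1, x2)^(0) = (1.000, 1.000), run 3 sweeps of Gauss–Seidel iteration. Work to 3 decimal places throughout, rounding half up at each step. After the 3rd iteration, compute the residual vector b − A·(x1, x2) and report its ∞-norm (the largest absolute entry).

0.032

Iteration 1:
  x1 = (1 - (1)·1.000) / (4) = 0.000
  x2 = (-4 - (4)·0.000) / (7) = -0.571
Iteration 2:
  x1 = (1 - (1)·-0.571) / (4) = 0.393
  x2 = (-4 - (4)·0.393) / (7) = -0.796
Iteration 3:
  x1 = (1 - (1)·-0.796) / (4) = 0.449
  x2 = (-4 - (4)·0.449) / (7) = -0.828
Residual b − A·x = (0.032, 0.000); ∞-norm = 0.032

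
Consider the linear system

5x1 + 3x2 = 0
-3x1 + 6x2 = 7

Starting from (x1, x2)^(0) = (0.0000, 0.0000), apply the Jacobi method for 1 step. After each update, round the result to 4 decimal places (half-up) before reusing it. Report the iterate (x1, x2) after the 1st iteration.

Iteration 1:
  x1 = (0 - (3)·0.0000) / (5) = 0.0000
  x2 = (7 - (-3)·0.0000) / (6) = 1.1667

(0.0000, 1.1667)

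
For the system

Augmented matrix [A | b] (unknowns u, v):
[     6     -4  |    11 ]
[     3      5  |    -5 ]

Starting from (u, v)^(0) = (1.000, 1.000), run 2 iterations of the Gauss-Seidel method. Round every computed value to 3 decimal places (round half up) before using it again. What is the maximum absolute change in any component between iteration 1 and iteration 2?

2.333

Iteration 1:
  u = (11 - (-4)·1.000) / (6) = 2.500
  v = (-5 - (3)·2.500) / (5) = -2.500
Iteration 2:
  u = (11 - (-4)·-2.500) / (6) = 0.167
  v = (-5 - (3)·0.167) / (5) = -1.100
Change: (-2.333, 1.400) → max |·| = 2.333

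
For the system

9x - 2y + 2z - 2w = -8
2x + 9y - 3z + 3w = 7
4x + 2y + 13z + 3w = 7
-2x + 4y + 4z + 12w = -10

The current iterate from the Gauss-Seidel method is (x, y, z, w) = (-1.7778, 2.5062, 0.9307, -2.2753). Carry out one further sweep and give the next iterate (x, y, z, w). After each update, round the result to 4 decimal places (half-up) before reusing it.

(-1.0444, 2.0785, 1.0651, -2.0553)

One sweep:
  x = (-8 - (-2)·2.5062 - (2)·0.9307 - (-2)·-2.2753) / (9) = -1.0444
  y = (7 - (2)·-1.0444 - (-3)·0.9307 - (3)·-2.2753) / (9) = 2.0785
  z = (7 - (4)·-1.0444 - (2)·2.0785 - (3)·-2.2753) / (13) = 1.0651
  w = (-10 - (-2)·-1.0444 - (4)·2.0785 - (4)·1.0651) / (12) = -2.0553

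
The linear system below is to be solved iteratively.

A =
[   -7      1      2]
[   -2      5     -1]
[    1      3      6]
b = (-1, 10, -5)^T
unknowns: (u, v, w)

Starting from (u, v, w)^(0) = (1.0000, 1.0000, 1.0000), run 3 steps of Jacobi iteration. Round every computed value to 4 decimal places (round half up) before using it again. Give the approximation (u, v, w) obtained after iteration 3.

Iteration 1:
  u = (-1 - (1)·1.0000 - (2)·1.0000) / (-7) = 0.5714
  v = (10 - (-2)·1.0000 - (-1)·1.0000) / (5) = 2.6000
  w = (-5 - (1)·1.0000 - (3)·1.0000) / (6) = -1.5000
Iteration 2:
  u = (-1 - (1)·2.6000 - (2)·-1.5000) / (-7) = 0.0857
  v = (10 - (-2)·0.5714 - (-1)·-1.5000) / (5) = 1.9286
  w = (-5 - (1)·0.5714 - (3)·2.6000) / (6) = -2.2286
Iteration 3:
  u = (-1 - (1)·1.9286 - (2)·-2.2286) / (-7) = -0.2184
  v = (10 - (-2)·0.0857 - (-1)·-2.2286) / (5) = 1.5886
  w = (-5 - (1)·0.0857 - (3)·1.9286) / (6) = -1.8119

(-0.2184, 1.5886, -1.8119)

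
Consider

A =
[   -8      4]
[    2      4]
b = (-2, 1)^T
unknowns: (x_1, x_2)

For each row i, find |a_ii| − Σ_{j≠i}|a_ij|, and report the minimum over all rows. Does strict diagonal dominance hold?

row 1: |-8| − (4) = 4
row 2: |4| − (2) = 2
minimum over rows = 2 → strictly diagonally dominant (convergence guaranteed)

2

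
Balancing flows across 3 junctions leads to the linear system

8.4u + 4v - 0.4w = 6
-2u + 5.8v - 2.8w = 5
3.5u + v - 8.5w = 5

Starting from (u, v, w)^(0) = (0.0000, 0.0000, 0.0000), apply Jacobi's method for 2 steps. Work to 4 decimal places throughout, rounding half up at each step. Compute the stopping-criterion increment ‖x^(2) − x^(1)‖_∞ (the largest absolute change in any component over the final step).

0.4385

Iteration 1:
  u = (6 - (4)·0.0000 - (-0.4)·0.0000) / (8.4) = 0.7143
  v = (5 - (-2)·0.0000 - (-2.8)·0.0000) / (5.8) = 0.8621
  w = (5 - (3.5)·0.0000 - (1)·0.0000) / (-8.5) = -0.5882
Iteration 2:
  u = (6 - (4)·0.8621 - (-0.4)·-0.5882) / (8.4) = 0.2758
  v = (5 - (-2)·0.7143 - (-2.8)·-0.5882) / (5.8) = 0.8244
  w = (5 - (3.5)·0.7143 - (1)·0.8621) / (-8.5) = -0.1927
Change: (-0.4385, -0.0377, 0.3955) → max |·| = 0.4385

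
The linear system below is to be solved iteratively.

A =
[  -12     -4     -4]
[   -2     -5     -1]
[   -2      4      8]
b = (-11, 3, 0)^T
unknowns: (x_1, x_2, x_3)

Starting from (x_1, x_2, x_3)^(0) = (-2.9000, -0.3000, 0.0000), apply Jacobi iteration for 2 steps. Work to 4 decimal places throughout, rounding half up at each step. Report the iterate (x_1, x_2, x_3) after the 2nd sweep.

(0.9217, -0.8917, -0.0258)

Iteration 1:
  x_1 = (-11 - (-4)·-0.3000 - (-4)·0.0000) / (-12) = 1.0167
  x_2 = (3 - (-2)·-2.9000 - (-1)·0.0000) / (-5) = 0.5600
  x_3 = (0 - (-2)·-2.9000 - (4)·-0.3000) / (8) = -0.5750
Iteration 2:
  x_1 = (-11 - (-4)·0.5600 - (-4)·-0.5750) / (-12) = 0.9217
  x_2 = (3 - (-2)·1.0167 - (-1)·-0.5750) / (-5) = -0.8917
  x_3 = (0 - (-2)·1.0167 - (4)·0.5600) / (8) = -0.0258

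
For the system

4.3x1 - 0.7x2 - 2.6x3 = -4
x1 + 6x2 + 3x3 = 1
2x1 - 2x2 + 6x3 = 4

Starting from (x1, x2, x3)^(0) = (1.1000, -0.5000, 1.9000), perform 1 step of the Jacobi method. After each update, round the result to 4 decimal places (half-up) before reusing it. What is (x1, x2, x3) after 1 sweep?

Iteration 1:
  x1 = (-4 - (-0.7)·-0.5000 - (-2.6)·1.9000) / (4.3) = 0.1372
  x2 = (1 - (1)·1.1000 - (3)·1.9000) / (6) = -0.9667
  x3 = (4 - (2)·1.1000 - (-2)·-0.5000) / (6) = 0.1333

(0.1372, -0.9667, 0.1333)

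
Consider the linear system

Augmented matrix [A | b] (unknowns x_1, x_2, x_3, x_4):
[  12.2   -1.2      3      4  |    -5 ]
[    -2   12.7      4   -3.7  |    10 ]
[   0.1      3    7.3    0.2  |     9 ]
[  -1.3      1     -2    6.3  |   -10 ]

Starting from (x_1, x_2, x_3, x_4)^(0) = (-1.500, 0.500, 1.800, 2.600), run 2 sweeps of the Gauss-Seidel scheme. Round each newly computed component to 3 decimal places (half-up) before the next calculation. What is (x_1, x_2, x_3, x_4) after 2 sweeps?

(0.019, -0.003, 1.282, -1.176)

Iteration 1:
  x_1 = (-5 - (-1.2)·0.500 - (3)·1.800 - (4)·2.600) / (12.2) = -1.656
  x_2 = (10 - (-2)·-1.656 - (4)·1.800 - (-3.7)·2.600) / (12.7) = 0.717
  x_3 = (9 - (0.1)·-1.656 - (3)·0.717 - (0.2)·2.600) / (7.3) = 0.890
  x_4 = (-10 - (-1.3)·-1.656 - (1)·0.717 - (-2)·0.890) / (6.3) = -1.760
Iteration 2:
  x_1 = (-5 - (-1.2)·0.717 - (3)·0.890 - (4)·-1.760) / (12.2) = 0.019
  x_2 = (10 - (-2)·0.019 - (4)·0.890 - (-3.7)·-1.760) / (12.7) = -0.003
  x_3 = (9 - (0.1)·0.019 - (3)·-0.003 - (0.2)·-1.760) / (7.3) = 1.282
  x_4 = (-10 - (-1.3)·0.019 - (1)·-0.003 - (-2)·1.282) / (6.3) = -1.176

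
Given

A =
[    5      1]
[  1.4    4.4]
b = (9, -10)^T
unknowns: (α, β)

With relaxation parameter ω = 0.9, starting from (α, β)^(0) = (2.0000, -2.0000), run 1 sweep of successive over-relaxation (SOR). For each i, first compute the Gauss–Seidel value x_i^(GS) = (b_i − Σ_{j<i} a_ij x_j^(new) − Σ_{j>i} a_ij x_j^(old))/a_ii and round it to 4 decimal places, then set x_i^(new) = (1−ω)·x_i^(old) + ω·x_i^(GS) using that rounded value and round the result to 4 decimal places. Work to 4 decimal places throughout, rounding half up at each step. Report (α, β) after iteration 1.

(2.1800, -2.8698)

Iteration 1:
  α: GS value = (9 - (1)·-2.0000) / (5) = 2.2000;  α ← (1−ω)·2.0000 + ω·2.2000 = 2.1800
  β: GS value = (-10 - (1.4)·2.1800) / (4.4) = -2.9664;  β ← (1−ω)·-2.0000 + ω·-2.9664 = -2.8698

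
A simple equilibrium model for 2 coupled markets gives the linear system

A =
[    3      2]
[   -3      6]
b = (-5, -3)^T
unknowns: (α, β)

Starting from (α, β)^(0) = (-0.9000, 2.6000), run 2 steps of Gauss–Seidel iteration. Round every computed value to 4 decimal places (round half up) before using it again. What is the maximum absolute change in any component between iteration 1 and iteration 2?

Iteration 1:
  α = (-5 - (2)·2.6000) / (3) = -3.4000
  β = (-3 - (-3)·-3.4000) / (6) = -2.2000
Iteration 2:
  α = (-5 - (2)·-2.2000) / (3) = -0.2000
  β = (-3 - (-3)·-0.2000) / (6) = -0.6000
Change: (3.2000, 1.6000) → max |·| = 3.2000

3.2000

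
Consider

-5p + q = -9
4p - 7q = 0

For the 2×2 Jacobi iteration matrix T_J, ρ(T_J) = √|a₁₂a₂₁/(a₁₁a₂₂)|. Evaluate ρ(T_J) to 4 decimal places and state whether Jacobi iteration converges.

a₁₂a₂₁/(a₁₁a₂₂) = (1)·(4) / ((-5)·(-7)) = 0.114286
ρ = √|0.114286| = √0.114286 = 0.3381
ρ < 1, so Jacobi converges

0.3381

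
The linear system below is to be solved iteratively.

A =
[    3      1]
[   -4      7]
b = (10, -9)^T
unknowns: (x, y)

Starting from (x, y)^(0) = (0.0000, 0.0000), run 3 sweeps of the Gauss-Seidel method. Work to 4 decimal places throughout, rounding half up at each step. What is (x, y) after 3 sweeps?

(3.1663, 0.5236)

Iteration 1:
  x = (10 - (1)·0.0000) / (3) = 3.3333
  y = (-9 - (-4)·3.3333) / (7) = 0.6190
Iteration 2:
  x = (10 - (1)·0.6190) / (3) = 3.1270
  y = (-9 - (-4)·3.1270) / (7) = 0.5011
Iteration 3:
  x = (10 - (1)·0.5011) / (3) = 3.1663
  y = (-9 - (-4)·3.1663) / (7) = 0.5236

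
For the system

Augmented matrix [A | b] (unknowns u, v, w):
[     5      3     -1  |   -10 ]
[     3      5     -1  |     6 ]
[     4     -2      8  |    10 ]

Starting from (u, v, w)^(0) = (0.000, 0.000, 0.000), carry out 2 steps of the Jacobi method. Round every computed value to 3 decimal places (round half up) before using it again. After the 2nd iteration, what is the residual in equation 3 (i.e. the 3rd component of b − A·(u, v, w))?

4.780

Iteration 1:
  u = (-10 - (3)·0.000 - (-1)·0.000) / (5) = -2.000
  v = (6 - (3)·0.000 - (-1)·0.000) / (5) = 1.200
  w = (10 - (4)·0.000 - (-2)·0.000) / (8) = 1.250
Iteration 2:
  u = (-10 - (3)·1.200 - (-1)·1.250) / (5) = -2.470
  v = (6 - (3)·-2.000 - (-1)·1.250) / (5) = 2.650
  w = (10 - (4)·-2.000 - (-2)·1.200) / (8) = 2.550
Residual b − A·x = (-3.050, 2.710, 4.780)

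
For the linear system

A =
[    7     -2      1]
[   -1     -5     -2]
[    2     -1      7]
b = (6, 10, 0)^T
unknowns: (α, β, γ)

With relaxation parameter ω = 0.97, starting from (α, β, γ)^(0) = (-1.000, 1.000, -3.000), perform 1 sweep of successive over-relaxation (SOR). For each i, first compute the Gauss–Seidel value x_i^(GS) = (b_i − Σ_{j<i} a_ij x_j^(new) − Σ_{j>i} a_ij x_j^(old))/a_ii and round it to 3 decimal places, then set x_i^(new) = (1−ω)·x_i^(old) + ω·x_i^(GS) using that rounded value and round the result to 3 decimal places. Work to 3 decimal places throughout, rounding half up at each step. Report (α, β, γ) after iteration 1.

(1.494, -1.036, -0.648)

Iteration 1:
  α: GS value = (6 - (-2)·1.000 - (1)·-3.000) / (7) = 1.571;  α ← (1−ω)·-1.000 + ω·1.571 = 1.494
  β: GS value = (10 - (-1)·1.494 - (-2)·-3.000) / (-5) = -1.099;  β ← (1−ω)·1.000 + ω·-1.099 = -1.036
  γ: GS value = (0 - (2)·1.494 - (-1)·-1.036) / (7) = -0.575;  γ ← (1−ω)·-3.000 + ω·-0.575 = -0.648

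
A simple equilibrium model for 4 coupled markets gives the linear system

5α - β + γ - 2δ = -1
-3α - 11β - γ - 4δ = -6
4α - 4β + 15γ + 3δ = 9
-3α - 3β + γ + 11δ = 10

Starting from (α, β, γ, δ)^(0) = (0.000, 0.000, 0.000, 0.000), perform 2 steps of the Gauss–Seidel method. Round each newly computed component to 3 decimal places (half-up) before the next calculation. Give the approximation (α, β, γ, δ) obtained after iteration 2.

(0.135, 0.091, 0.399, 0.934)

Iteration 1:
  α = (-1 - (-1)·0.000 - (1)·0.000 - (-2)·0.000) / (5) = -0.200
  β = (-6 - (-3)·-0.200 - (-1)·0.000 - (-4)·0.000) / (-11) = 0.600
  γ = (9 - (4)·-0.200 - (-4)·0.600 - (3)·0.000) / (15) = 0.813
  δ = (10 - (-3)·-0.200 - (-3)·0.600 - (1)·0.813) / (11) = 0.944
Iteration 2:
  α = (-1 - (-1)·0.600 - (1)·0.813 - (-2)·0.944) / (5) = 0.135
  β = (-6 - (-3)·0.135 - (-1)·0.813 - (-4)·0.944) / (-11) = 0.091
  γ = (9 - (4)·0.135 - (-4)·0.091 - (3)·0.944) / (15) = 0.399
  δ = (10 - (-3)·0.135 - (-3)·0.091 - (1)·0.399) / (11) = 0.934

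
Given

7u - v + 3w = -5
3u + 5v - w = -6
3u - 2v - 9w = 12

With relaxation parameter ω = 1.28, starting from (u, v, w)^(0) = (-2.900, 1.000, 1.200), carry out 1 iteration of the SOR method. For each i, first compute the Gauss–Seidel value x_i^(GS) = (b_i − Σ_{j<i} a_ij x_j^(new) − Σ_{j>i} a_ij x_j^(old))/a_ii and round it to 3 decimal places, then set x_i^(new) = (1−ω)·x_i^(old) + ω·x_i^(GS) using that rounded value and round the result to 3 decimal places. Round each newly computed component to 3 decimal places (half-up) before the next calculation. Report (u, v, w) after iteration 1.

Iteration 1:
  u: GS value = (-5 - (-1)·1.000 - (3)·1.200) / (7) = -1.086;  u ← (1−ω)·-2.900 + ω·-1.086 = -0.578
  v: GS value = (-6 - (3)·-0.578 - (-1)·1.200) / (5) = -0.613;  v ← (1−ω)·1.000 + ω·-0.613 = -1.065
  w: GS value = (12 - (3)·-0.578 - (-2)·-1.065) / (-9) = -1.289;  w ← (1−ω)·1.200 + ω·-1.289 = -1.986

(-0.578, -1.065, -1.986)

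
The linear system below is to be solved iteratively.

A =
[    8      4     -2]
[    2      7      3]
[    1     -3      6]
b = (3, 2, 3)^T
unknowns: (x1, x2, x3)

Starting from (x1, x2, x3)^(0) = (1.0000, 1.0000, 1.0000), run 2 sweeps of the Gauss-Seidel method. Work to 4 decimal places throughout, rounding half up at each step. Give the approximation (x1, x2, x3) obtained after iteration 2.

(0.5618, -0.0419, 0.3854)

Iteration 1:
  x1 = (3 - (4)·1.0000 - (-2)·1.0000) / (8) = 0.1250
  x2 = (2 - (2)·0.1250 - (3)·1.0000) / (7) = -0.1786
  x3 = (3 - (1)·0.1250 - (-3)·-0.1786) / (6) = 0.3899
Iteration 2:
  x1 = (3 - (4)·-0.1786 - (-2)·0.3899) / (8) = 0.5618
  x2 = (2 - (2)·0.5618 - (3)·0.3899) / (7) = -0.0419
  x3 = (3 - (1)·0.5618 - (-3)·-0.0419) / (6) = 0.3854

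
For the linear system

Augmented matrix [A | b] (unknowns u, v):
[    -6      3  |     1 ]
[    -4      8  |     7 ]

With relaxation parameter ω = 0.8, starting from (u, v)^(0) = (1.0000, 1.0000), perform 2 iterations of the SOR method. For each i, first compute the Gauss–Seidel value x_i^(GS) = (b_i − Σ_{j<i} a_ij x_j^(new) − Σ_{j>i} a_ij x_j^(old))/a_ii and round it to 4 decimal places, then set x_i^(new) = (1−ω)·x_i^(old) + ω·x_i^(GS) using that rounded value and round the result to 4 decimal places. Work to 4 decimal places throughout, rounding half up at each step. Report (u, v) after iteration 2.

Iteration 1:
  u: GS value = (1 - (3)·1.0000) / (-6) = 0.3333;  u ← (1−ω)·1.0000 + ω·0.3333 = 0.4666
  v: GS value = (7 - (-4)·0.4666) / (8) = 1.1083;  v ← (1−ω)·1.0000 + ω·1.1083 = 1.0866
Iteration 2:
  u: GS value = (1 - (3)·1.0866) / (-6) = 0.3766;  u ← (1−ω)·0.4666 + ω·0.3766 = 0.3946
  v: GS value = (7 - (-4)·0.3946) / (8) = 1.0723;  v ← (1−ω)·1.0866 + ω·1.0723 = 1.0752

(0.3946, 1.0752)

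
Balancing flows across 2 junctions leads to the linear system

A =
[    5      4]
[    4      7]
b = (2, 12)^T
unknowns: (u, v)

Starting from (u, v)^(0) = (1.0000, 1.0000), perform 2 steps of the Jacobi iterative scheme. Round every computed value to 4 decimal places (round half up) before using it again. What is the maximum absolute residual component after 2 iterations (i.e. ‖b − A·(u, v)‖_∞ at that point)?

3.2001

Iteration 1:
  u = (2 - (4)·1.0000) / (5) = -0.4000
  v = (12 - (4)·1.0000) / (7) = 1.1429
Iteration 2:
  u = (2 - (4)·1.1429) / (5) = -0.5143
  v = (12 - (4)·-0.4000) / (7) = 1.9429
Residual b − A·x = (-3.2001, 0.4569); ∞-norm = 3.2001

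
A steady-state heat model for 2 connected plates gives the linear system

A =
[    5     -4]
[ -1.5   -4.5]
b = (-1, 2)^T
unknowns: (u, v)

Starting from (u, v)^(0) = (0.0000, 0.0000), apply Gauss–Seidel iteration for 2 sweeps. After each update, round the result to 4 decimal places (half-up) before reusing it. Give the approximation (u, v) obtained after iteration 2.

Iteration 1:
  u = (-1 - (-4)·0.0000) / (5) = -0.2000
  v = (2 - (-1.5)·-0.2000) / (-4.5) = -0.3778
Iteration 2:
  u = (-1 - (-4)·-0.3778) / (5) = -0.5022
  v = (2 - (-1.5)·-0.5022) / (-4.5) = -0.2770

(-0.5022, -0.2770)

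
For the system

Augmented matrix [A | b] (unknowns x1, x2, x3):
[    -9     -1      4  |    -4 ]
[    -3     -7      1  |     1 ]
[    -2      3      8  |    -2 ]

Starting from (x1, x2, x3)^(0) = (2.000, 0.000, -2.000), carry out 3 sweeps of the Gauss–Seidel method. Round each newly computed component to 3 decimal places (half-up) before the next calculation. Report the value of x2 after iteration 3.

Iteration 1:
  x1 = (-4 - (-1)·0.000 - (4)·-2.000) / (-9) = -0.444
  x2 = (1 - (-3)·-0.444 - (1)·-2.000) / (-7) = -0.238
  x3 = (-2 - (-2)·-0.444 - (3)·-0.238) / (8) = -0.272
Iteration 2:
  x1 = (-4 - (-1)·-0.238 - (4)·-0.272) / (-9) = 0.350
  x2 = (1 - (-3)·0.350 - (1)·-0.272) / (-7) = -0.332
  x3 = (-2 - (-2)·0.350 - (3)·-0.332) / (8) = -0.038
Iteration 3:
  x1 = (-4 - (-1)·-0.332 - (4)·-0.038) / (-9) = 0.464
  x2 = (1 - (-3)·0.464 - (1)·-0.038) / (-7) = -0.347
  x3 = (-2 - (-2)·0.464 - (3)·-0.347) / (8) = -0.004

-0.347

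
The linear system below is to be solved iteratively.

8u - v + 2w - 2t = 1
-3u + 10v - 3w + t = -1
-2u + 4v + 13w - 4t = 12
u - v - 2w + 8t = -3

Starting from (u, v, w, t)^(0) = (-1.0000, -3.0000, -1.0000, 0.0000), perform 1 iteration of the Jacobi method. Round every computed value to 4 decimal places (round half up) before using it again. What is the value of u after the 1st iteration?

0.0000

Iteration 1:
  u = (1 - (-1)·-3.0000 - (2)·-1.0000 - (-2)·0.0000) / (8) = 0.0000
  v = (-1 - (-3)·-1.0000 - (-3)·-1.0000 - (1)·0.0000) / (10) = -0.7000
  w = (12 - (-2)·-1.0000 - (4)·-3.0000 - (-4)·0.0000) / (13) = 1.6923
  t = (-3 - (1)·-1.0000 - (-1)·-3.0000 - (-2)·-1.0000) / (8) = -0.8750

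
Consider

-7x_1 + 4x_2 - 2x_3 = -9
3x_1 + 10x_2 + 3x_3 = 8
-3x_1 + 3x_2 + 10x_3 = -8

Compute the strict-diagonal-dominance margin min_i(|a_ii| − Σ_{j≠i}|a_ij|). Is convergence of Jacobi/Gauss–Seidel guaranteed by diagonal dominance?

1

row 1: |-7| − (4+2) = 1
row 2: |10| − (3+3) = 4
row 3: |10| − (3+3) = 4
minimum over rows = 1 → strictly diagonally dominant (convergence guaranteed)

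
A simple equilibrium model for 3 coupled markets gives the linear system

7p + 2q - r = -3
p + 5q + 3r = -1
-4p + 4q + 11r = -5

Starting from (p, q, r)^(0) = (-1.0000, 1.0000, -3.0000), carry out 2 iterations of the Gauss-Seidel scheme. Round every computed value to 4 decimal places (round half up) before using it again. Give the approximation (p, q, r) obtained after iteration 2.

(-1.1703, 0.9551, -1.2274)

Iteration 1:
  p = (-3 - (2)·1.0000 - (-1)·-3.0000) / (7) = -1.1429
  q = (-1 - (1)·-1.1429 - (3)·-3.0000) / (5) = 1.8286
  r = (-5 - (-4)·-1.1429 - (4)·1.8286) / (11) = -1.5351
Iteration 2:
  p = (-3 - (2)·1.8286 - (-1)·-1.5351) / (7) = -1.1703
  q = (-1 - (1)·-1.1703 - (3)·-1.5351) / (5) = 0.9551
  r = (-5 - (-4)·-1.1703 - (4)·0.9551) / (11) = -1.2274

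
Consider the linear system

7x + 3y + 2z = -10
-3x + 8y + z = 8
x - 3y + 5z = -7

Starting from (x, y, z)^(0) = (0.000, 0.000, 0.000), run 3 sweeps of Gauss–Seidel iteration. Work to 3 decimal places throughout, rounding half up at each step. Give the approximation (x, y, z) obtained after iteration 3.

Iteration 1:
  x = (-10 - (3)·0.000 - (2)·0.000) / (7) = -1.429
  y = (8 - (-3)·-1.429 - (1)·0.000) / (8) = 0.464
  z = (-7 - (1)·-1.429 - (-3)·0.464) / (5) = -0.836
Iteration 2:
  x = (-10 - (3)·0.464 - (2)·-0.836) / (7) = -1.389
  y = (8 - (-3)·-1.389 - (1)·-0.836) / (8) = 0.584
  z = (-7 - (1)·-1.389 - (-3)·0.584) / (5) = -0.772
Iteration 3:
  x = (-10 - (3)·0.584 - (2)·-0.772) / (7) = -1.458
  y = (8 - (-3)·-1.458 - (1)·-0.772) / (8) = 0.550
  z = (-7 - (1)·-1.458 - (-3)·0.550) / (5) = -0.778

(-1.458, 0.550, -0.778)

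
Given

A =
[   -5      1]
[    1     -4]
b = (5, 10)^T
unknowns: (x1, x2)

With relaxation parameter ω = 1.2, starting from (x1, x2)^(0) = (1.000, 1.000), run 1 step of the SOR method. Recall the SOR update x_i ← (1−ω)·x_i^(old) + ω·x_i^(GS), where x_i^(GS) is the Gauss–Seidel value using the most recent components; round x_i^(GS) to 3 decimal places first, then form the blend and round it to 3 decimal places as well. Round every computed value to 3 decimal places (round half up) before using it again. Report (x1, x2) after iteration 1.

Iteration 1:
  x1: GS value = (5 - (1)·1.000) / (-5) = -0.800;  x1 ← (1−ω)·1.000 + ω·-0.800 = -1.160
  x2: GS value = (10 - (1)·-1.160) / (-4) = -2.790;  x2 ← (1−ω)·1.000 + ω·-2.790 = -3.548

(-1.160, -3.548)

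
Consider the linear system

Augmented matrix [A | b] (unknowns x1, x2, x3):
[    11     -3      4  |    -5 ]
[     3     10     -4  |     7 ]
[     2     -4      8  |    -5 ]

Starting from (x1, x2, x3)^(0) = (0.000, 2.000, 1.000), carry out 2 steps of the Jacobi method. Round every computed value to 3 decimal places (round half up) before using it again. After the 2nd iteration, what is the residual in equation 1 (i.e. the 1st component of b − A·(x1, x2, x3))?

Iteration 1:
  x1 = (-5 - (-3)·2.000 - (4)·1.000) / (11) = -0.273
  x2 = (7 - (3)·0.000 - (-4)·1.000) / (10) = 1.100
  x3 = (-5 - (2)·0.000 - (-4)·2.000) / (8) = 0.375
Iteration 2:
  x1 = (-5 - (-3)·1.100 - (4)·0.375) / (11) = -0.291
  x2 = (7 - (3)·-0.273 - (-4)·0.375) / (10) = 0.932
  x3 = (-5 - (2)·-0.273 - (-4)·1.100) / (8) = -0.007
Residual b − A·x = (1.025, -1.475, -0.634)

1.025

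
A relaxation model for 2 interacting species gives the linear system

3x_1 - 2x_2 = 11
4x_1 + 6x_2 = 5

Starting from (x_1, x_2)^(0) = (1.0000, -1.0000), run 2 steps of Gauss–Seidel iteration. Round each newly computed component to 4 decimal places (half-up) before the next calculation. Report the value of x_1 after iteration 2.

2.8889

Iteration 1:
  x_1 = (11 - (-2)·-1.0000) / (3) = 3.0000
  x_2 = (5 - (4)·3.0000) / (6) = -1.1667
Iteration 2:
  x_1 = (11 - (-2)·-1.1667) / (3) = 2.8889
  x_2 = (5 - (4)·2.8889) / (6) = -1.0926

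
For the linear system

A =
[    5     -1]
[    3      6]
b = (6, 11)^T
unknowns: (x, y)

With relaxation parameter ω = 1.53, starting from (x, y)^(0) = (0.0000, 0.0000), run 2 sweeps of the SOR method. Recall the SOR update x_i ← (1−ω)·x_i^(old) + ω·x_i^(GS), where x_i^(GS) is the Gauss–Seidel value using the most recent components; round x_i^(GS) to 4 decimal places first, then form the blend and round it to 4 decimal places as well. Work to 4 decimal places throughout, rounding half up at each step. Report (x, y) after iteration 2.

Iteration 1:
  x: GS value = (6 - (-1)·0.0000) / (5) = 1.2000;  x ← (1−ω)·0.0000 + ω·1.2000 = 1.8360
  y: GS value = (11 - (3)·1.8360) / (6) = 0.9153;  y ← (1−ω)·0.0000 + ω·0.9153 = 1.4004
Iteration 2:
  x: GS value = (6 - (-1)·1.4004) / (5) = 1.4801;  x ← (1−ω)·1.8360 + ω·1.4801 = 1.2915
  y: GS value = (11 - (3)·1.2915) / (6) = 1.1876;  y ← (1−ω)·1.4004 + ω·1.1876 = 1.0748

(1.2915, 1.0748)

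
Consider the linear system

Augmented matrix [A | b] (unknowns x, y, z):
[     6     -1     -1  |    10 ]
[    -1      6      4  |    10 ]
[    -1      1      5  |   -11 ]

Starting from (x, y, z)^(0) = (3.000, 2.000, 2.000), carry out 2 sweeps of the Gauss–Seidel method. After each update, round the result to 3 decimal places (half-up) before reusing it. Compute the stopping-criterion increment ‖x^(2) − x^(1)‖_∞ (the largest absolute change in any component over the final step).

2.442

Iteration 1:
  x = (10 - (-1)·2.000 - (-1)·2.000) / (6) = 2.333
  y = (10 - (-1)·2.333 - (4)·2.000) / (6) = 0.722
  z = (-11 - (-1)·2.333 - (1)·0.722) / (5) = -1.878
Iteration 2:
  x = (10 - (-1)·0.722 - (-1)·-1.878) / (6) = 1.474
  y = (10 - (-1)·1.474 - (4)·-1.878) / (6) = 3.164
  z = (-11 - (-1)·1.474 - (1)·3.164) / (5) = -2.538
Change: (-0.859, 2.442, -0.660) → max |·| = 2.442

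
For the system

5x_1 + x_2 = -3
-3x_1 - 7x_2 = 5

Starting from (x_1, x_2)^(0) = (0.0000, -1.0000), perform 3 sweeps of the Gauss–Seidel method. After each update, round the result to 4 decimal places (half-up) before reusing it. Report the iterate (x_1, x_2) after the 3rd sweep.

Iteration 1:
  x_1 = (-3 - (1)·-1.0000) / (5) = -0.4000
  x_2 = (5 - (-3)·-0.4000) / (-7) = -0.5429
Iteration 2:
  x_1 = (-3 - (1)·-0.5429) / (5) = -0.4914
  x_2 = (5 - (-3)·-0.4914) / (-7) = -0.5037
Iteration 3:
  x_1 = (-3 - (1)·-0.5037) / (5) = -0.4993
  x_2 = (5 - (-3)·-0.4993) / (-7) = -0.5003

(-0.4993, -0.5003)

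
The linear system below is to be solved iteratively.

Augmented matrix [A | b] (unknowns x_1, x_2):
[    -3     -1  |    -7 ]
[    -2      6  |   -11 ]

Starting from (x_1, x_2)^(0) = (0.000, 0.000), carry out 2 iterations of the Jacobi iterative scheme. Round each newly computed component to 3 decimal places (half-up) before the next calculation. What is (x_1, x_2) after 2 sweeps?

(2.944, -1.056)

Iteration 1:
  x_1 = (-7 - (-1)·0.000) / (-3) = 2.333
  x_2 = (-11 - (-2)·0.000) / (6) = -1.833
Iteration 2:
  x_1 = (-7 - (-1)·-1.833) / (-3) = 2.944
  x_2 = (-11 - (-2)·2.333) / (6) = -1.056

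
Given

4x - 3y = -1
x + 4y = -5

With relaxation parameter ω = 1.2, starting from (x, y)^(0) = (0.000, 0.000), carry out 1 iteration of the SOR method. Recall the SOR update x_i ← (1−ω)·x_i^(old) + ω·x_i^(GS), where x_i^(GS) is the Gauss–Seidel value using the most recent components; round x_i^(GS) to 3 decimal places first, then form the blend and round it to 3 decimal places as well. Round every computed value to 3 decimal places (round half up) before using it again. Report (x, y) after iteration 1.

Iteration 1:
  x: GS value = (-1 - (-3)·0.000) / (4) = -0.250;  x ← (1−ω)·0.000 + ω·-0.250 = -0.300
  y: GS value = (-5 - (1)·-0.300) / (4) = -1.175;  y ← (1−ω)·0.000 + ω·-1.175 = -1.410

(-0.300, -1.410)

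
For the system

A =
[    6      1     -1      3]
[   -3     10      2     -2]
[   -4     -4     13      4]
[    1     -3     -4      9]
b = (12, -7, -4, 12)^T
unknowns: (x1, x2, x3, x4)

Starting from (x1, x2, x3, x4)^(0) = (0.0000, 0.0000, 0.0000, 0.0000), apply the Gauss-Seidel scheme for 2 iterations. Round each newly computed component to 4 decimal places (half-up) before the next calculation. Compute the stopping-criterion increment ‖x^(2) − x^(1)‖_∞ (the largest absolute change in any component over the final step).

Iteration 1:
  x1 = (12 - (1)·0.0000 - (-1)·0.0000 - (3)·0.0000) / (6) = 2.0000
  x2 = (-7 - (-3)·2.0000 - (2)·0.0000 - (-2)·0.0000) / (10) = -0.1000
  x3 = (-4 - (-4)·2.0000 - (-4)·-0.1000 - (4)·0.0000) / (13) = 0.2769
  x4 = (12 - (1)·2.0000 - (-3)·-0.1000 - (-4)·0.2769) / (9) = 1.2008
Iteration 2:
  x1 = (12 - (1)·-0.1000 - (-1)·0.2769 - (3)·1.2008) / (6) = 1.4624
  x2 = (-7 - (-3)·1.4624 - (2)·0.2769 - (-2)·1.2008) / (10) = -0.0765
  x3 = (-4 - (-4)·1.4624 - (-4)·-0.0765 - (4)·1.2008) / (13) = -0.2507
  x4 = (12 - (1)·1.4624 - (-3)·-0.0765 - (-4)·-0.2507) / (9) = 1.0339
Change: (-0.5376, 0.0235, -0.5276, -0.1669) → max |·| = 0.5376

0.5376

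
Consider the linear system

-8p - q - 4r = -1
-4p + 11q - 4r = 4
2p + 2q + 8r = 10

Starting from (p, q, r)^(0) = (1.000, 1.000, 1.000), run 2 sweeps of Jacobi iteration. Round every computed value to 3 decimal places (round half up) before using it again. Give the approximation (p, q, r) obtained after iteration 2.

Iteration 1:
  p = (-1 - (-1)·1.000 - (-4)·1.000) / (-8) = -0.500
  q = (4 - (-4)·1.000 - (-4)·1.000) / (11) = 1.091
  r = (10 - (2)·1.000 - (2)·1.000) / (8) = 0.750
Iteration 2:
  p = (-1 - (-1)·1.091 - (-4)·0.750) / (-8) = -0.386
  q = (4 - (-4)·-0.500 - (-4)·0.750) / (11) = 0.455
  r = (10 - (2)·-0.500 - (2)·1.091) / (8) = 1.102

(-0.386, 0.455, 1.102)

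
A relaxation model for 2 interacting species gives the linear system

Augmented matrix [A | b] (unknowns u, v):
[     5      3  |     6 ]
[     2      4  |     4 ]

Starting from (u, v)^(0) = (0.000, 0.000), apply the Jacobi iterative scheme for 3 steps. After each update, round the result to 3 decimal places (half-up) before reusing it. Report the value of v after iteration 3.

0.700

Iteration 1:
  u = (6 - (3)·0.000) / (5) = 1.200
  v = (4 - (2)·0.000) / (4) = 1.000
Iteration 2:
  u = (6 - (3)·1.000) / (5) = 0.600
  v = (4 - (2)·1.200) / (4) = 0.400
Iteration 3:
  u = (6 - (3)·0.400) / (5) = 0.960
  v = (4 - (2)·0.600) / (4) = 0.700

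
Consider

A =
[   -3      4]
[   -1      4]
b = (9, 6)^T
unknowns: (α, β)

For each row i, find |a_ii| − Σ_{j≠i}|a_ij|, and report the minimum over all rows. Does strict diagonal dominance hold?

row 1: |-3| − (4) = -1
row 2: |4| − (1) = 3
minimum over rows = -1 → not strictly diagonally dominant

-1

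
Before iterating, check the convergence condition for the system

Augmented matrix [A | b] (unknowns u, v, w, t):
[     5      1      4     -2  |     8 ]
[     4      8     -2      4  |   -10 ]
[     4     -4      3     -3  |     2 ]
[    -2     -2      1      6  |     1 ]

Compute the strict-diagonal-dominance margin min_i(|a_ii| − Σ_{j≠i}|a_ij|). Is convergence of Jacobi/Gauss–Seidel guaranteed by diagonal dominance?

row 1: |5| − (1+4+2) = -2
row 2: |8| − (4+2+4) = -2
row 3: |3| − (4+4+3) = -8
row 4: |6| − (2+2+1) = 1
minimum over rows = -8 → not strictly diagonally dominant

-8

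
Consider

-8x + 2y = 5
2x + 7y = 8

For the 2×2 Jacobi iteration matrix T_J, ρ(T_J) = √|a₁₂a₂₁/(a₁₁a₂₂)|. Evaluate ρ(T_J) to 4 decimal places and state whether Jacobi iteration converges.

0.2673

a₁₂a₂₁/(a₁₁a₂₂) = (2)·(2) / ((-8)·(7)) = -0.071429
ρ = √|-0.071429| = √0.071429 = 0.2673
ρ < 1, so Jacobi converges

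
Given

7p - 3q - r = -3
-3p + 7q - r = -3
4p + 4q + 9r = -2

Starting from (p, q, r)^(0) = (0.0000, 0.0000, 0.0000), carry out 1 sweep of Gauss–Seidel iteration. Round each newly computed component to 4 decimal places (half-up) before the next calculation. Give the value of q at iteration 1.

Iteration 1:
  p = (-3 - (-3)·0.0000 - (-1)·0.0000) / (7) = -0.4286
  q = (-3 - (-3)·-0.4286 - (-1)·0.0000) / (7) = -0.6123
  r = (-2 - (4)·-0.4286 - (4)·-0.6123) / (9) = 0.2404

-0.6123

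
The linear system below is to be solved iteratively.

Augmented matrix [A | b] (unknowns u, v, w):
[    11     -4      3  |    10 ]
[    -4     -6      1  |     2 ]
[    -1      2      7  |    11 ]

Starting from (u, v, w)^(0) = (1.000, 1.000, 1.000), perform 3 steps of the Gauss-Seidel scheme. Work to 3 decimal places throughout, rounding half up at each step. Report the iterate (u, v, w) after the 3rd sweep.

(0.453, -0.369, 1.742)

Iteration 1:
  u = (10 - (-4)·1.000 - (3)·1.000) / (11) = 1.000
  v = (2 - (-4)·1.000 - (1)·1.000) / (-6) = -0.833
  w = (11 - (-1)·1.000 - (2)·-0.833) / (7) = 1.952
Iteration 2:
  u = (10 - (-4)·-0.833 - (3)·1.952) / (11) = 0.074
  v = (2 - (-4)·0.074 - (1)·1.952) / (-6) = -0.057
  w = (11 - (-1)·0.074 - (2)·-0.057) / (7) = 1.598
Iteration 3:
  u = (10 - (-4)·-0.057 - (3)·1.598) / (11) = 0.453
  v = (2 - (-4)·0.453 - (1)·1.598) / (-6) = -0.369
  w = (11 - (-1)·0.453 - (2)·-0.369) / (7) = 1.742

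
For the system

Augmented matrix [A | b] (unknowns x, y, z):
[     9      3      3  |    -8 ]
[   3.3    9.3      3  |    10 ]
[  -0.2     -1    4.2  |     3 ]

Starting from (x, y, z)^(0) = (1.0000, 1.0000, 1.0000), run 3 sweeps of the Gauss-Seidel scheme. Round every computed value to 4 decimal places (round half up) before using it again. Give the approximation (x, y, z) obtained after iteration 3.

(-1.6584, 1.3548, 0.9579)

Iteration 1:
  x = (-8 - (3)·1.0000 - (3)·1.0000) / (9) = -1.5556
  y = (10 - (3.3)·-1.5556 - (3)·1.0000) / (9.3) = 1.3047
  z = (3 - (-0.2)·-1.5556 - (-1)·1.3047) / (4.2) = 0.9509
Iteration 2:
  x = (-8 - (3)·1.3047 - (3)·0.9509) / (9) = -1.6408
  y = (10 - (3.3)·-1.6408 - (3)·0.9509) / (9.3) = 1.3507
  z = (3 - (-0.2)·-1.6408 - (-1)·1.3507) / (4.2) = 0.9577
Iteration 3:
  x = (-8 - (3)·1.3507 - (3)·0.9577) / (9) = -1.6584
  y = (10 - (3.3)·-1.6584 - (3)·0.9577) / (9.3) = 1.3548
  z = (3 - (-0.2)·-1.6584 - (-1)·1.3548) / (4.2) = 0.9579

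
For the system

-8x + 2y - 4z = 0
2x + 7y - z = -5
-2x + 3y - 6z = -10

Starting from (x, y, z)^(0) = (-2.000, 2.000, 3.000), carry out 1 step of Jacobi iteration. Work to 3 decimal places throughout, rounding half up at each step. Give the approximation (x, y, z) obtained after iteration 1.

(-1.000, 0.286, 3.333)

Iteration 1:
  x = (0 - (2)·2.000 - (-4)·3.000) / (-8) = -1.000
  y = (-5 - (2)·-2.000 - (-1)·3.000) / (7) = 0.286
  z = (-10 - (-2)·-2.000 - (3)·2.000) / (-6) = 3.333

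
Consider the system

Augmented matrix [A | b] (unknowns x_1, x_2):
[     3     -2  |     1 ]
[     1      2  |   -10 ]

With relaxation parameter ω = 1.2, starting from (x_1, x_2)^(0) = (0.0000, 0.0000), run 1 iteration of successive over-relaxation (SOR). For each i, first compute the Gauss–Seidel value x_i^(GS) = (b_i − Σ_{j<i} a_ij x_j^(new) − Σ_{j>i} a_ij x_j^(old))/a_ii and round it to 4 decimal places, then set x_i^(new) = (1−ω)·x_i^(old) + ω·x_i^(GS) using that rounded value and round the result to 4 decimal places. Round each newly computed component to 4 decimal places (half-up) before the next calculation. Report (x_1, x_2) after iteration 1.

Iteration 1:
  x_1: GS value = (1 - (-2)·0.0000) / (3) = 0.3333;  x_1 ← (1−ω)·0.0000 + ω·0.3333 = 0.4000
  x_2: GS value = (-10 - (1)·0.4000) / (2) = -5.2000;  x_2 ← (1−ω)·0.0000 + ω·-5.2000 = -6.2400

(0.4000, -6.2400)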